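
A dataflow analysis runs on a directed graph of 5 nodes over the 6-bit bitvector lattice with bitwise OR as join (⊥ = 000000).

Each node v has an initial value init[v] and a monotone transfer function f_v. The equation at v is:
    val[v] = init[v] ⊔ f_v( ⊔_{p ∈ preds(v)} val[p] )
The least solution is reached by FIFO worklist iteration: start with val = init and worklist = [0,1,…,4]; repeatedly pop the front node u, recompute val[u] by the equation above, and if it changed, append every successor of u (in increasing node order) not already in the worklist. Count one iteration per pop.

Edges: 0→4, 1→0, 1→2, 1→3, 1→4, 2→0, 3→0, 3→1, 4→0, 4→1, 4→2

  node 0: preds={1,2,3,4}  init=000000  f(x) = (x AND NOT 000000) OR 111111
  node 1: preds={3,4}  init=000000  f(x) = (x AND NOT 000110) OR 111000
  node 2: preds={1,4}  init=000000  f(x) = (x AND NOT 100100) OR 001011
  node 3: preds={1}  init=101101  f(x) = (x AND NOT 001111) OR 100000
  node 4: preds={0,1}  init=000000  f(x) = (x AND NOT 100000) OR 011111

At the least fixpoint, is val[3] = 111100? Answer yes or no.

no

Iteration log — 8 steps:
  step 1. node 0  ⊔preds=101101  new=111111  old=000000  +wl: 
  step 2. node 1  ⊔preds=101101  new=111001  old=000000  +wl: 0
  step 3. node 2  ⊔preds=111001  new=011011  old=000000  +wl: 
  step 4. node 3  ⊔preds=111001  new=111101  old=101101  +wl: 1
  step 5. node 4  ⊔preds=111111  new=011111  old=000000  +wl: 2
  step 6. node 0  ⊔preds=111111  new=111111  stable
  step 7. node 1  ⊔preds=111111  new=111001  stable
  step 8. node 2  ⊔preds=111111  new=011011  stable

Least fixpoint reached:
  node 0: 111111
  node 1: 111001
  node 2: 011011
  node 3: 111101
  node 4: 011111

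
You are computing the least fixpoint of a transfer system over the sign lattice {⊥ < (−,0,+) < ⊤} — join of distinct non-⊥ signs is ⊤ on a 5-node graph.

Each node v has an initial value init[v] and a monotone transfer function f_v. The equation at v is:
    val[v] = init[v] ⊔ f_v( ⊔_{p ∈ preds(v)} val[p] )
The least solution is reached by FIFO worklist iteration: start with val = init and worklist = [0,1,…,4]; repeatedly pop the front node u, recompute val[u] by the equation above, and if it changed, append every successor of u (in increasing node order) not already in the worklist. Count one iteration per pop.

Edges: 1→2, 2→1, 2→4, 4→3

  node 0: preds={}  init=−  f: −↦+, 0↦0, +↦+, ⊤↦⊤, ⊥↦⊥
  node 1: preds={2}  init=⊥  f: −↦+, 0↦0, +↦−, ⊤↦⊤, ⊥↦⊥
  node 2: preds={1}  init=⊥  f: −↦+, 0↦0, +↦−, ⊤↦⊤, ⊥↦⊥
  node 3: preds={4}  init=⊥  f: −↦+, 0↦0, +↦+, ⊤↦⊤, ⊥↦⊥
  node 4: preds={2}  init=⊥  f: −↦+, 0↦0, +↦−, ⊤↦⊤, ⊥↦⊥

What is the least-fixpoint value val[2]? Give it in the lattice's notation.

⊥

Iteration log — 5 steps:
  step 1. node 0  ⊔preds=⊥  new=−  stable
  step 2. node 1  ⊔preds=⊥  new=⊥  stable
  step 3. node 2  ⊔preds=⊥  new=⊥  stable
  step 4. node 3  ⊔preds=⊥  new=⊥  stable
  step 5. node 4  ⊔preds=⊥  new=⊥  stable

Least fixpoint reached:
  node 0: −
  node 1: ⊥
  node 2: ⊥
  node 3: ⊥
  node 4: ⊥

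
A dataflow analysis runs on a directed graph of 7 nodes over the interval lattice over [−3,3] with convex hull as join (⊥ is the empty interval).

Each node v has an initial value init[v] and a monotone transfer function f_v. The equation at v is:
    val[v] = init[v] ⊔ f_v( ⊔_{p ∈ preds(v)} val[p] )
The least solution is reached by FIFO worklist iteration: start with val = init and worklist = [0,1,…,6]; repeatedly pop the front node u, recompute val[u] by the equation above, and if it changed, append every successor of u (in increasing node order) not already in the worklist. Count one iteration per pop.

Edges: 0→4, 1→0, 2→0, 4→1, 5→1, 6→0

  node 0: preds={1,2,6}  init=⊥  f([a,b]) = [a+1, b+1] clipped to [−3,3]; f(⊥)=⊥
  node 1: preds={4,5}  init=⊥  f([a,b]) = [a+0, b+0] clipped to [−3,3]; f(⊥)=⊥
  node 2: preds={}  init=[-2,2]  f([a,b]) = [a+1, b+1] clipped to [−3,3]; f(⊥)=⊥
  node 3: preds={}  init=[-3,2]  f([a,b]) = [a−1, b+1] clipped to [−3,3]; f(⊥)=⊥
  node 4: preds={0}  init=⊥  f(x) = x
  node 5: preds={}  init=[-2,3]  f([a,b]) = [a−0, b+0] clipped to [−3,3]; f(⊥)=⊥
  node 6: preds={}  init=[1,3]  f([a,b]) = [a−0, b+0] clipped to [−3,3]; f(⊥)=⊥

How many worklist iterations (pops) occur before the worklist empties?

Iteration log — 9 steps:
  step 1. node 0  ⊔preds=[-2,3]  new=[-1,3]  old=⊥  +wl: 
  step 2. node 1  ⊔preds=[-2,3]  new=[-2,3]  old=⊥  +wl: 0
  step 3. node 2  ⊔preds=⊥  new=[-2,2]  stable
  step 4. node 3  ⊔preds=⊥  new=[-3,2]  stable
  step 5. node 4  ⊔preds=[-1,3]  new=[-1,3]  old=⊥  +wl: 1
  step 6. node 5  ⊔preds=⊥  new=[-2,3]  stable
  step 7. node 6  ⊔preds=⊥  new=[1,3]  stable
  step 8. node 0  ⊔preds=[-2,3]  new=[-1,3]  stable
  step 9. node 1  ⊔preds=[-2,3]  new=[-2,3]  stable

Least fixpoint reached:
  node 0: [-1,3]
  node 1: [-2,3]
  node 2: [-2,2]
  node 3: [-3,2]
  node 4: [-1,3]
  node 5: [-2,3]
  node 6: [1,3]

9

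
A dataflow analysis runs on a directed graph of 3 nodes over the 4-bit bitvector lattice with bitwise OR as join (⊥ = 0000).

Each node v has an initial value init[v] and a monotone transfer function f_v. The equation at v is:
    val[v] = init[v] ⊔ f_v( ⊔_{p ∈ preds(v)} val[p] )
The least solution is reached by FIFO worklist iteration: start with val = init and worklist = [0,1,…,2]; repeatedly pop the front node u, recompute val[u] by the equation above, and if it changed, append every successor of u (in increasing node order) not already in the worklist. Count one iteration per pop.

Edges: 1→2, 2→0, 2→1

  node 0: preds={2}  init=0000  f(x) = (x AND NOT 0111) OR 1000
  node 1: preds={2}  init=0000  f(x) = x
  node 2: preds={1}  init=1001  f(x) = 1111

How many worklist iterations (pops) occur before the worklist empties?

6

Iteration log — 6 steps:
  step 1. node 0  ⊔preds=1001  new=1000  old=0000  +wl: 
  step 2. node 1  ⊔preds=1001  new=1001  old=0000  +wl: 
  step 3. node 2  ⊔preds=1001  new=1111  old=1001  +wl: 0,1
  step 4. node 0  ⊔preds=1111  new=1000  stable
  step 5. node 1  ⊔preds=1111  new=1111  old=1001  +wl: 2
  step 6. node 2  ⊔preds=1111  new=1111  stable

Least fixpoint reached:
  node 0: 1000
  node 1: 1111
  node 2: 1111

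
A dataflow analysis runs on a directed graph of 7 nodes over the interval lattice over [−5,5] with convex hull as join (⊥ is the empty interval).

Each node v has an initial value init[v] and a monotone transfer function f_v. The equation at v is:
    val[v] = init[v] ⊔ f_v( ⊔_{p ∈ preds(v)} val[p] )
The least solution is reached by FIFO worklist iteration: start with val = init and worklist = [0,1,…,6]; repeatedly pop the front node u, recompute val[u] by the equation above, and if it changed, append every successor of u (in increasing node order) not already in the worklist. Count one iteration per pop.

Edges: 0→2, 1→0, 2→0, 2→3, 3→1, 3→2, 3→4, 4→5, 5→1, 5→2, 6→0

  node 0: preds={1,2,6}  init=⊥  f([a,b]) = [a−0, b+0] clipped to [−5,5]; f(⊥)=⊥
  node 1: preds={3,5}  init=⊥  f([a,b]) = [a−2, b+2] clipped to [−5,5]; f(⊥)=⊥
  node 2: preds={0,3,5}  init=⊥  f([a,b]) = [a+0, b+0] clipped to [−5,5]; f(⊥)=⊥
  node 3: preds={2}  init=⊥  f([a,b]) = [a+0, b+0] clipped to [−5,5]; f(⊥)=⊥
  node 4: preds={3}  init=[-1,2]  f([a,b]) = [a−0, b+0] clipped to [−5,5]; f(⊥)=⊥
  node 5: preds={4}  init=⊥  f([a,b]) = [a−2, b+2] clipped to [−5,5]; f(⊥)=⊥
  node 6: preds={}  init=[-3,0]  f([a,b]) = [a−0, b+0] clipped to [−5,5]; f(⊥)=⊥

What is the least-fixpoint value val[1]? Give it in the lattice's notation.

[-5,5]

Iteration log — 22 steps:
  step 1. node 0  ⊔preds=[-3,0]  new=[-3,0]  old=⊥  +wl: 
  step 2. node 1  ⊔preds=⊥  new=⊥  stable
  step 3. node 2  ⊔preds=[-3,0]  new=[-3,0]  old=⊥  +wl: 0
  step 4. node 3  ⊔preds=[-3,0]  new=[-3,0]  old=⊥  +wl: 1,2
  step 5. node 4  ⊔preds=[-3,0]  new=[-3,2]  old=[-1,2]  +wl: 
  step 6. node 5  ⊔preds=[-3,2]  new=[-5,4]  old=⊥  +wl: 
  step 7. node 6  ⊔preds=⊥  new=[-3,0]  stable
  step 8. node 0  ⊔preds=[-3,0]  new=[-3,0]  stable
  step 9. node 1  ⊔preds=[-5,4]  new=[-5,5]  old=⊥  +wl: 0
  step 10. node 2  ⊔preds=[-5,4]  new=[-5,4]  old=[-3,0]  +wl: 3
  step 11. node 0  ⊔preds=[-5,5]  new=[-5,5]  old=[-3,0]  +wl: 2
  step 12. node 3  ⊔preds=[-5,4]  new=[-5,4]  old=[-3,0]  +wl: 1,4
  step 13. node 2  ⊔preds=[-5,5]  new=[-5,5]  old=[-5,4]  +wl: 0,3
  step 14. node 1  ⊔preds=[-5,4]  new=[-5,5]  stable
  step 15. node 4  ⊔preds=[-5,4]  new=[-5,4]  old=[-3,2]  +wl: 5
  step 16. node 0  ⊔preds=[-5,5]  new=[-5,5]  stable
  step 17. node 3  ⊔preds=[-5,5]  new=[-5,5]  old=[-5,4]  +wl: 1,2,4
  step 18. node 5  ⊔preds=[-5,4]  new=[-5,5]  old=[-5,4]  +wl: 
  step 19. node 1  ⊔preds=[-5,5]  new=[-5,5]  stable
  step 20. node 2  ⊔preds=[-5,5]  new=[-5,5]  stable
  step 21. node 4  ⊔preds=[-5,5]  new=[-5,5]  old=[-5,4]  +wl: 5
  step 22. node 5  ⊔preds=[-5,5]  new=[-5,5]  stable

Least fixpoint reached:
  node 0: [-5,5]
  node 1: [-5,5]
  node 2: [-5,5]
  node 3: [-5,5]
  node 4: [-5,5]
  node 5: [-5,5]
  node 6: [-3,0]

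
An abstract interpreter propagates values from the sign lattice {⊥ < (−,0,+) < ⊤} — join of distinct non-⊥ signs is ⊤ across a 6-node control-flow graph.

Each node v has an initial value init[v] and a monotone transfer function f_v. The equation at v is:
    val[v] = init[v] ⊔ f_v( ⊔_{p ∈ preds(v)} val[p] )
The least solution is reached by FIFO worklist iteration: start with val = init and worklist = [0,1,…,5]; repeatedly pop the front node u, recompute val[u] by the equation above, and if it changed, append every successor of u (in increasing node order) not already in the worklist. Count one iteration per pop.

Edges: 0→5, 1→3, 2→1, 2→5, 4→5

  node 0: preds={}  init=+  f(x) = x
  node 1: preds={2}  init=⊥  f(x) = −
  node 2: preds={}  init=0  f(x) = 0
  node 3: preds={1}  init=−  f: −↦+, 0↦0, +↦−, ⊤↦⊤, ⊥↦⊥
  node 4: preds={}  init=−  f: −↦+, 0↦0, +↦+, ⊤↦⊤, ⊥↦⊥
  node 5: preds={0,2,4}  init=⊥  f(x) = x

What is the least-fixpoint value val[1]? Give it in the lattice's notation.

−

Iteration log — 6 steps:
  step 1. node 0  ⊔preds=⊥  new=+  stable
  step 2. node 1  ⊔preds=0  new=−  old=⊥  +wl: 
  step 3. node 2  ⊔preds=⊥  new=0  stable
  step 4. node 3  ⊔preds=−  new=⊤  old=−  +wl: 
  step 5. node 4  ⊔preds=⊥  new=−  stable
  step 6. node 5  ⊔preds=⊤  new=⊤  old=⊥  +wl: 

Least fixpoint reached:
  node 0: +
  node 1: −
  node 2: 0
  node 3: ⊤
  node 4: −
  node 5: ⊤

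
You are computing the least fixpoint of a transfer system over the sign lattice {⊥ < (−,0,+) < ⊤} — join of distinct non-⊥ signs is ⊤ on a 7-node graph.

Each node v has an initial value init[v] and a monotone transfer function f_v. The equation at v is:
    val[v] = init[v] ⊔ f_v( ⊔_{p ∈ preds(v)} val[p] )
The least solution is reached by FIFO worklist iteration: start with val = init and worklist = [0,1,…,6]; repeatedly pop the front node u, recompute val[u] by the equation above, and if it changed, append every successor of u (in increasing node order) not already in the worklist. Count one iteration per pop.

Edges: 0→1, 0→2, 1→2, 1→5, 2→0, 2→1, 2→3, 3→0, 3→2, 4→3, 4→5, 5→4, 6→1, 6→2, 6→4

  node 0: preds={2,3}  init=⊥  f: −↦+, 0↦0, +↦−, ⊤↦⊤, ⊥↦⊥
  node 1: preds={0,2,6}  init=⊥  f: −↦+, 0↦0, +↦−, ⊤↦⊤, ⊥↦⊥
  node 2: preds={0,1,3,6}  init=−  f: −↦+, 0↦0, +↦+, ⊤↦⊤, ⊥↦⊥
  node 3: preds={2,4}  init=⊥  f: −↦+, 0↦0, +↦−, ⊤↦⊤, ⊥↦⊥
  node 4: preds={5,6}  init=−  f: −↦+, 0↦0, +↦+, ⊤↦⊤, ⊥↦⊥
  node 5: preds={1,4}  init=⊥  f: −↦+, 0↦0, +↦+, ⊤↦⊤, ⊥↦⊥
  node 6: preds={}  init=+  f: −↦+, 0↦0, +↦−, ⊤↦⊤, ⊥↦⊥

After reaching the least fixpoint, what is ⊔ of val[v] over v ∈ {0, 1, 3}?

⊤

Trace (12 dequeues):
  [1] u=0 | in − | out + | prev ⊥ | push {}
  [2] u=1 | in ⊤ | out ⊤ | prev ⊥ | push {}
  [3] u=2 | in ⊤ | out ⊤ | prev − | push {0,1}
  [4] u=3 | in ⊤ | out ⊤ | prev ⊥ | push {2}
  [5] u=4 | in + | out ⊤ | prev − | push {3}
  [6] u=5 | in ⊤ | out ⊤ | prev ⊥ | push {4}
  [7] u=6 | in ⊥ | out + | ==
  [8] u=0 | in ⊤ | out ⊤ | prev + | push {}
  [9] u=1 | in ⊤ | out ⊤ | ==
  [10] u=2 | in ⊤ | out ⊤ | ==
  [11] u=3 | in ⊤ | out ⊤ | ==
  [12] u=4 | in ⊤ | out ⊤ | ==

Converged values:
  [0] ⊤
  [1] ⊤
  [2] ⊤
  [3] ⊤
  [4] ⊤
  [5] ⊤
  [6] +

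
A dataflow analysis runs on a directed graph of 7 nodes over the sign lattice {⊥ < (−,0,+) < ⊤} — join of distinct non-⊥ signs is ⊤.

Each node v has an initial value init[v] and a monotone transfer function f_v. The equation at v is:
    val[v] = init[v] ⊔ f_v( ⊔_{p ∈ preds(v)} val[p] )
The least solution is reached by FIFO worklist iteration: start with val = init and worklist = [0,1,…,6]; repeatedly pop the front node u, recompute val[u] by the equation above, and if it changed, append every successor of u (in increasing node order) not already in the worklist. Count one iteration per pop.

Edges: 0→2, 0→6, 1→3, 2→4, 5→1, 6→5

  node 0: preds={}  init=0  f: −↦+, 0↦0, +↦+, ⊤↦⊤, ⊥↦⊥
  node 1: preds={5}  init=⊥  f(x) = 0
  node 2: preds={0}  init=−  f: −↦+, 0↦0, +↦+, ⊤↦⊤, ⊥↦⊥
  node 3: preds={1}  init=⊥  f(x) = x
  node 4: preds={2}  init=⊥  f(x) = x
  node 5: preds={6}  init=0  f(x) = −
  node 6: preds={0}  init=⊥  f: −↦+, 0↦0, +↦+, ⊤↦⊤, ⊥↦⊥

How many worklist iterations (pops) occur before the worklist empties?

Trace (9 dequeues):
  [1] u=0 | in ⊥ | out 0 | ==
  [2] u=1 | in 0 | out 0 | prev ⊥ | push {}
  [3] u=2 | in 0 | out ⊤ | prev − | push {}
  [4] u=3 | in 0 | out 0 | prev ⊥ | push {}
  [5] u=4 | in ⊤ | out ⊤ | prev ⊥ | push {}
  [6] u=5 | in ⊥ | out ⊤ | prev 0 | push {1}
  [7] u=6 | in 0 | out 0 | prev ⊥ | push {5}
  [8] u=1 | in ⊤ | out 0 | ==
  [9] u=5 | in 0 | out ⊤ | ==

Converged values:
  [0] 0
  [1] 0
  [2] ⊤
  [3] 0
  [4] ⊤
  [5] ⊤
  [6] 0

9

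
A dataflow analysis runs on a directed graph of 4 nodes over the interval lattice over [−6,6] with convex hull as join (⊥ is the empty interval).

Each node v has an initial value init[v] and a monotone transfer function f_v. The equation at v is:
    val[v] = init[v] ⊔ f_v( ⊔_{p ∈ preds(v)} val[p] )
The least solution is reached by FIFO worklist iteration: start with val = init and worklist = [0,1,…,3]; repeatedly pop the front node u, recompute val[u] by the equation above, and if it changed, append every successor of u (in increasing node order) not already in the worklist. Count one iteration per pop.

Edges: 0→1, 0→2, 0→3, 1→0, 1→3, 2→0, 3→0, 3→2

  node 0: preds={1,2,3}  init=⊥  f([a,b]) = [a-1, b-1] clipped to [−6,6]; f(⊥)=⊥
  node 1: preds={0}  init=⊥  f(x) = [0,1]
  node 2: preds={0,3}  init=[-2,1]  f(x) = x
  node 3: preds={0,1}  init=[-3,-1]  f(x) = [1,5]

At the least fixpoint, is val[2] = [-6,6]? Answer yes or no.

Worklist (13 pops):
  #1 pop 0: in=[-3,1] → [-4,0] (was ⊥); enqueue []
  #2 pop 1: in=[-4,0] → [0,1] (was ⊥); enqueue [0]
  #3 pop 2: in=[-4,0] → [-4,1] (was [-2,1]); enqueue []
  #4 pop 3: in=[-4,1] → [-3,5] (was [-3,-1]); enqueue [2]
  #5 pop 0: in=[-4,5] → [-5,4] (was [-4,0]); enqueue [1,3]
  #6 pop 2: in=[-5,5] → [-5,5] (was [-4,1]); enqueue [0]
  #7 pop 1: in=[-5,4] → [0,1] (no change)
  #8 pop 3: in=[-5,4] → [-3,5] (no change)
  #9 pop 0: in=[-5,5] → [-6,4] (was [-5,4]); enqueue [1,2,3]
  #10 pop 1: in=[-6,4] → [0,1] (no change)
  #11 pop 2: in=[-6,5] → [-6,5] (was [-5,5]); enqueue [0]
  #12 pop 3: in=[-6,4] → [-3,5] (no change)
  #13 pop 0: in=[-6,5] → [-6,4] (no change)

Fixpoint:
  val[0] = [-6,4]
  val[1] = [0,1]
  val[2] = [-6,5]
  val[3] = [-3,5]

no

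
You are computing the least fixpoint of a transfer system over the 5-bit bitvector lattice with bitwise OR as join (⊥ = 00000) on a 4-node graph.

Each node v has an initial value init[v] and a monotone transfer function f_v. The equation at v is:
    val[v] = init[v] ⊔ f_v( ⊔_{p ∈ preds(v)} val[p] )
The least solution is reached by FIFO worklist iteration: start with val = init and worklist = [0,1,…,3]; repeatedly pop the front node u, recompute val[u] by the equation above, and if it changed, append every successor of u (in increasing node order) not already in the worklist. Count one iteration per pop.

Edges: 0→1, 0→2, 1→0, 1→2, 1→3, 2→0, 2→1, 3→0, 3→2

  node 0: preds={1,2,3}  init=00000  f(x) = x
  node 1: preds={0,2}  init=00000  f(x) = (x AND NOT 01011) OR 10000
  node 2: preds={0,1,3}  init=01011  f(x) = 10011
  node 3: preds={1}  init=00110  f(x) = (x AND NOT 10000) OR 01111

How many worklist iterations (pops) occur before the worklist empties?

Worklist (7 pops):
  #1 pop 0: in=01111 → 01111 (was 00000); enqueue []
  #2 pop 1: in=01111 → 10100 (was 00000); enqueue [0]
  #3 pop 2: in=11111 → 11011 (was 01011); enqueue [1]
  #4 pop 3: in=10100 → 01111 (was 00110); enqueue [2]
  #5 pop 0: in=11111 → 11111 (was 01111); enqueue []
  #6 pop 1: in=11111 → 10100 (no change)
  #7 pop 2: in=11111 → 11011 (no change)

Fixpoint:
  val[0] = 11111
  val[1] = 10100
  val[2] = 11011
  val[3] = 01111

7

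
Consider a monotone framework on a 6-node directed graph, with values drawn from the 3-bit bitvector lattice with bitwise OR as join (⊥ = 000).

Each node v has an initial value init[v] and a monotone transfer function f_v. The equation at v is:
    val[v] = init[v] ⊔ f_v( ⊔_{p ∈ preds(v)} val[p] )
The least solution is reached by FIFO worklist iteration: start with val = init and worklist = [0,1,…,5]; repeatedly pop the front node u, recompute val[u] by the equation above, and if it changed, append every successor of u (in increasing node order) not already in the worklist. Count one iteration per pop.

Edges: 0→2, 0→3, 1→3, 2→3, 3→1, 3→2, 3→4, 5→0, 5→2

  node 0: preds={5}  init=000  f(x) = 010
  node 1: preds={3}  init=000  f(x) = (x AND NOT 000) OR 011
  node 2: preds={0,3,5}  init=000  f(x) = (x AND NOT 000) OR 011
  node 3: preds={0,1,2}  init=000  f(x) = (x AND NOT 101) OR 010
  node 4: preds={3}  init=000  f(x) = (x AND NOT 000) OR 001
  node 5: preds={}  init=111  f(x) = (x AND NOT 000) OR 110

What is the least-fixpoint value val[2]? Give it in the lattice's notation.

111

Worklist (8 pops):
  #1 pop 0: in=111 → 010 (was 000); enqueue []
  #2 pop 1: in=000 → 011 (was 000); enqueue []
  #3 pop 2: in=111 → 111 (was 000); enqueue []
  #4 pop 3: in=111 → 010 (was 000); enqueue [1,2]
  #5 pop 4: in=010 → 011 (was 000); enqueue []
  #6 pop 5: in=000 → 111 (no change)
  #7 pop 1: in=010 → 011 (no change)
  #8 pop 2: in=111 → 111 (no change)

Fixpoint:
  val[0] = 010
  val[1] = 011
  val[2] = 111
  val[3] = 010
  val[4] = 011
  val[5] = 111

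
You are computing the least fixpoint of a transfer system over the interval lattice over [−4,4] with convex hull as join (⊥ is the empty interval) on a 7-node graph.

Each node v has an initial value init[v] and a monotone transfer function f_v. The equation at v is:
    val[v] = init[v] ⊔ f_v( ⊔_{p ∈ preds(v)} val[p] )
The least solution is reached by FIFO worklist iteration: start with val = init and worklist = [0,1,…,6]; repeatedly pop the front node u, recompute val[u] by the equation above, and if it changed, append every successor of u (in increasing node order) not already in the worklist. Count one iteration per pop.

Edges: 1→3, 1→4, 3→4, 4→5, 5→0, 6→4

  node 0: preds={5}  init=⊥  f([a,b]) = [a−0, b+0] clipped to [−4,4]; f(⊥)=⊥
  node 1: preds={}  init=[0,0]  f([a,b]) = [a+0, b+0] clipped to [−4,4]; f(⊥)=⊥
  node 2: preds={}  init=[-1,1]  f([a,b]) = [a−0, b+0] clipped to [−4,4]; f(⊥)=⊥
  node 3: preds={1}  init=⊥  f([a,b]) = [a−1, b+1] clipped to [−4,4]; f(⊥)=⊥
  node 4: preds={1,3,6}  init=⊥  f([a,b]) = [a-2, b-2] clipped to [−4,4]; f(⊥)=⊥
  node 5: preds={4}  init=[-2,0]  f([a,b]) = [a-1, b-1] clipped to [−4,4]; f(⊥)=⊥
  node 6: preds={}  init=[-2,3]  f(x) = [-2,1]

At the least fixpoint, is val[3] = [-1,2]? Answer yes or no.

Worklist (8 pops):
  #1 pop 0: in=[-2,0] → [-2,0] (was ⊥); enqueue []
  #2 pop 1: in=⊥ → [0,0] (no change)
  #3 pop 2: in=⊥ → [-1,1] (no change)
  #4 pop 3: in=[0,0] → [-1,1] (was ⊥); enqueue []
  #5 pop 4: in=[-2,3] → [-4,1] (was ⊥); enqueue []
  #6 pop 5: in=[-4,1] → [-4,0] (was [-2,0]); enqueue [0]
  #7 pop 6: in=⊥ → [-2,3] (no change)
  #8 pop 0: in=[-4,0] → [-4,0] (was [-2,0]); enqueue []

Fixpoint:
  val[0] = [-4,0]
  val[1] = [0,0]
  val[2] = [-1,1]
  val[3] = [-1,1]
  val[4] = [-4,1]
  val[5] = [-4,0]
  val[6] = [-2,3]

no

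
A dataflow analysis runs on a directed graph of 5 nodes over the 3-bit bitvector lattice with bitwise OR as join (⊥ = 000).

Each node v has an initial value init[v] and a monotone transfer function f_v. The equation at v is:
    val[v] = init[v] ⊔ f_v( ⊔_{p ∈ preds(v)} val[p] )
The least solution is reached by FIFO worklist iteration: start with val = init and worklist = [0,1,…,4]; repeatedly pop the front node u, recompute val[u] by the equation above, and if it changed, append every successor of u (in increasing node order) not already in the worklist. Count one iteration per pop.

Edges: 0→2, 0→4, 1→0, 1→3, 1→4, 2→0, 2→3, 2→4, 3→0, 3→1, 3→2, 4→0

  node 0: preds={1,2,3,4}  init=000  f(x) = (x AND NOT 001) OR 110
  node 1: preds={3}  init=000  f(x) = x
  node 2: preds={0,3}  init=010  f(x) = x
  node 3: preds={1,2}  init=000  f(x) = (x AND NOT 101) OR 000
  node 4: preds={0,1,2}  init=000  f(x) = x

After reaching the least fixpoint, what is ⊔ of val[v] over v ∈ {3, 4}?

110

Trace (11 dequeues):
  [1] u=0 | in 010 | out 110 | prev 000 | push {}
  [2] u=1 | in 000 | out 000 | ==
  [3] u=2 | in 110 | out 110 | prev 010 | push {0}
  [4] u=3 | in 110 | out 010 | prev 000 | push {1,2}
  [5] u=4 | in 110 | out 110 | prev 000 | push {}
  [6] u=0 | in 110 | out 110 | ==
  [7] u=1 | in 010 | out 010 | prev 000 | push {0,3,4}
  [8] u=2 | in 110 | out 110 | ==
  [9] u=0 | in 110 | out 110 | ==
  [10] u=3 | in 110 | out 010 | ==
  [11] u=4 | in 110 | out 110 | ==

Converged values:
  [0] 110
  [1] 010
  [2] 110
  [3] 010
  [4] 110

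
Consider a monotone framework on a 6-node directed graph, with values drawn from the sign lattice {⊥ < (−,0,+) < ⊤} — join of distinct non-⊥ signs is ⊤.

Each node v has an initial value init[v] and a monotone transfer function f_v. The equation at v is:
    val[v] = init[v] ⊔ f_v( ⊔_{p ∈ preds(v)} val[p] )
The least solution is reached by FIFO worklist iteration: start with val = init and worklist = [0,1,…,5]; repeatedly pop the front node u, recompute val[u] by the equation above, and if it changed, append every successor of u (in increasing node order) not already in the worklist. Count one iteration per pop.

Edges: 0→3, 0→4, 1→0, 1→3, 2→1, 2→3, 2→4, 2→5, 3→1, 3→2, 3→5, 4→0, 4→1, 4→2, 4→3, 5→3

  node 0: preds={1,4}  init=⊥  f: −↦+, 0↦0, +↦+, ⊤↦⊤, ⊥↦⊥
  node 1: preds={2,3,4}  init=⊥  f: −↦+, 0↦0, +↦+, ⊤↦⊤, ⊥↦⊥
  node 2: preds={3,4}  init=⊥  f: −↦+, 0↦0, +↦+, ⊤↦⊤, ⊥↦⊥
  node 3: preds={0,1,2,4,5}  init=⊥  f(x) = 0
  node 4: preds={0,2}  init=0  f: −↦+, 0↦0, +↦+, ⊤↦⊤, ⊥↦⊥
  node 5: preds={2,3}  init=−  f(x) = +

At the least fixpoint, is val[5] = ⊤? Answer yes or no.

yes

Iteration log — 10 steps:
  step 1. node 0  ⊔preds=0  new=0  old=⊥  +wl: 
  step 2. node 1  ⊔preds=0  new=0  old=⊥  +wl: 0
  step 3. node 2  ⊔preds=0  new=0  old=⊥  +wl: 1
  step 4. node 3  ⊔preds=⊤  new=0  old=⊥  +wl: 2
  step 5. node 4  ⊔preds=0  new=0  stable
  step 6. node 5  ⊔preds=0  new=⊤  old=−  +wl: 3
  step 7. node 0  ⊔preds=0  new=0  stable
  step 8. node 1  ⊔preds=0  new=0  stable
  step 9. node 2  ⊔preds=0  new=0  stable
  step 10. node 3  ⊔preds=⊤  new=0  stable

Least fixpoint reached:
  node 0: 0
  node 1: 0
  node 2: 0
  node 3: 0
  node 4: 0
  node 5: ⊤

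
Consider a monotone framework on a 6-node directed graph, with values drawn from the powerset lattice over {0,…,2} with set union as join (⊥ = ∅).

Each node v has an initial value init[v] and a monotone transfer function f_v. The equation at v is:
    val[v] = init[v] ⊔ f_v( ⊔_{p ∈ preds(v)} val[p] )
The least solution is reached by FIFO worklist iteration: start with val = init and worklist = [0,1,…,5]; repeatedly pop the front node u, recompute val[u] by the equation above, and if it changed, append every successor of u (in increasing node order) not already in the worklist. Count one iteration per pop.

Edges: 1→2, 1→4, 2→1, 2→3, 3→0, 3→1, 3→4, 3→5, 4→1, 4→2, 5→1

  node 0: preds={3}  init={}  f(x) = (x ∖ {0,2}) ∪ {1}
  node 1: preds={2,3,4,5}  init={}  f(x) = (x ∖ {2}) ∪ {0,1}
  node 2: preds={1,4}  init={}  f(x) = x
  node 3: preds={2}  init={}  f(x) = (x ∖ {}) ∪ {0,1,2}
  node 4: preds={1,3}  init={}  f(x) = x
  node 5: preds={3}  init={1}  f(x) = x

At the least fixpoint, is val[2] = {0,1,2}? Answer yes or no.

yes

Worklist (11 pops):
  #1 pop 0: in={} → {1} (was {}); enqueue []
  #2 pop 1: in={1} → {0,1} (was {}); enqueue []
  #3 pop 2: in={0,1} → {0,1} (was {}); enqueue [1]
  #4 pop 3: in={0,1} → {0,1,2} (was {}); enqueue [0]
  #5 pop 4: in={0,1,2} → {0,1,2} (was {}); enqueue [2]
  #6 pop 5: in={0,1,2} → {0,1,2} (was {1}); enqueue []
  #7 pop 1: in={0,1,2} → {0,1} (no change)
  #8 pop 0: in={0,1,2} → {1} (no change)
  #9 pop 2: in={0,1,2} → {0,1,2} (was {0,1}); enqueue [1,3]
  #10 pop 1: in={0,1,2} → {0,1} (no change)
  #11 pop 3: in={0,1,2} → {0,1,2} (no change)

Fixpoint:
  val[0] = {1}
  val[1] = {0,1}
  val[2] = {0,1,2}
  val[3] = {0,1,2}
  val[4] = {0,1,2}
  val[5] = {0,1,2}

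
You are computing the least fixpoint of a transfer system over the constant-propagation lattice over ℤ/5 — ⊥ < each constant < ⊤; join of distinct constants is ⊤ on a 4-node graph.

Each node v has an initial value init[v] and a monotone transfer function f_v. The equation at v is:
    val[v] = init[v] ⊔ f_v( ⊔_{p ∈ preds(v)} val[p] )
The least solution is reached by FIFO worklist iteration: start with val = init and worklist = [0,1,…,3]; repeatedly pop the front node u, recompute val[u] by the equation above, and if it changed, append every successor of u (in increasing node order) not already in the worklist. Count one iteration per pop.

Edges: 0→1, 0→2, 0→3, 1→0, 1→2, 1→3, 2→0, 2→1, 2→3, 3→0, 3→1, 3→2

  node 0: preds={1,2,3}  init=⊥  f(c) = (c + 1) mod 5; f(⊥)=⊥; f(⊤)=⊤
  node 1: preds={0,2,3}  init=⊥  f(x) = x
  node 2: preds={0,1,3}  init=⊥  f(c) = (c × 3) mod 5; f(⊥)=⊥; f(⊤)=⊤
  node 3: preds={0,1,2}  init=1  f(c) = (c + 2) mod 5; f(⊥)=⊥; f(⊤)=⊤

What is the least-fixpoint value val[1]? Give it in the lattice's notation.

⊤

Trace (8 dequeues):
  [1] u=0 | in 1 | out 2 | prev ⊥ | push {}
  [2] u=1 | in ⊤ | out ⊤ | prev ⊥ | push {0}
  [3] u=2 | in ⊤ | out ⊤ | prev ⊥ | push {1}
  [4] u=3 | in ⊤ | out ⊤ | prev 1 | push {2}
  [5] u=0 | in ⊤ | out ⊤ | prev 2 | push {3}
  [6] u=1 | in ⊤ | out ⊤ | ==
  [7] u=2 | in ⊤ | out ⊤ | ==
  [8] u=3 | in ⊤ | out ⊤ | ==

Converged values:
  [0] ⊤
  [1] ⊤
  [2] ⊤
  [3] ⊤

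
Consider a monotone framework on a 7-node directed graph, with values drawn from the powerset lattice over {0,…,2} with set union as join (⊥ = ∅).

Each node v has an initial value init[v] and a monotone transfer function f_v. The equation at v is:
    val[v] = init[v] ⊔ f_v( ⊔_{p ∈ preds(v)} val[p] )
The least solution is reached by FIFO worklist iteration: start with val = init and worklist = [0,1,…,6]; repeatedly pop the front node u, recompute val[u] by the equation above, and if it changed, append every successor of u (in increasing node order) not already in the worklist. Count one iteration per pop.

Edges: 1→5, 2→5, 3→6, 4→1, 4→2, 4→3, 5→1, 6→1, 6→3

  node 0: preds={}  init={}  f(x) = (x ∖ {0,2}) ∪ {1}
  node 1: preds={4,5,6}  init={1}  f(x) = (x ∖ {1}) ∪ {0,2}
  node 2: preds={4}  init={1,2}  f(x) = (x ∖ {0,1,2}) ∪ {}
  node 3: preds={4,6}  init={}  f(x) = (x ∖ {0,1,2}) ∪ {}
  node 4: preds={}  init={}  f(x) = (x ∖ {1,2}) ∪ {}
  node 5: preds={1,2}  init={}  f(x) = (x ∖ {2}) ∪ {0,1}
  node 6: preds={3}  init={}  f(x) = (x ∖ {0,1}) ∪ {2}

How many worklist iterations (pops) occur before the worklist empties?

9

Trace (9 dequeues):
  [1] u=0 | in {} | out {1} | prev {} | push {}
  [2] u=1 | in {} | out {0,1,2} | prev {1} | push {}
  [3] u=2 | in {} | out {1,2} | ==
  [4] u=3 | in {} | out {} | ==
  [5] u=4 | in {} | out {} | ==
  [6] u=5 | in {0,1,2} | out {0,1} | prev {} | push {1}
  [7] u=6 | in {} | out {2} | prev {} | push {3}
  [8] u=1 | in {0,1,2} | out {0,1,2} | ==
  [9] u=3 | in {2} | out {} | ==

Converged values:
  [0] {1}
  [1] {0,1,2}
  [2] {1,2}
  [3] {}
  [4] {}
  [5] {0,1}
  [6] {2}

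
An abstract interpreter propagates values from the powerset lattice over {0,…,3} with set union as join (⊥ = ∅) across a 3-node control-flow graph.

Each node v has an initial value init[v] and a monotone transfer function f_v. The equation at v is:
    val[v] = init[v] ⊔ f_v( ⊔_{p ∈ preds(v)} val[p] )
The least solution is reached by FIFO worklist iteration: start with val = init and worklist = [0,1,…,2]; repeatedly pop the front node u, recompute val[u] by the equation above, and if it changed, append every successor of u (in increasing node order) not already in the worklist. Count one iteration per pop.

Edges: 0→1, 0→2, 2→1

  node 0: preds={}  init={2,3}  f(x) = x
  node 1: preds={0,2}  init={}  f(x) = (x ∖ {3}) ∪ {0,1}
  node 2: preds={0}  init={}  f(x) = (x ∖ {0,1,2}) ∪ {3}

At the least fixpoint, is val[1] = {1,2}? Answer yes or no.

Iteration log — 4 steps:
  step 1. node 0  ⊔preds={}  new={2,3}  stable
  step 2. node 1  ⊔preds={2,3}  new={0,1,2}  old={}  +wl: 
  step 3. node 2  ⊔preds={2,3}  new={3}  old={}  +wl: 1
  step 4. node 1  ⊔preds={2,3}  new={0,1,2}  stable

Least fixpoint reached:
  node 0: {2,3}
  node 1: {0,1,2}
  node 2: {3}

no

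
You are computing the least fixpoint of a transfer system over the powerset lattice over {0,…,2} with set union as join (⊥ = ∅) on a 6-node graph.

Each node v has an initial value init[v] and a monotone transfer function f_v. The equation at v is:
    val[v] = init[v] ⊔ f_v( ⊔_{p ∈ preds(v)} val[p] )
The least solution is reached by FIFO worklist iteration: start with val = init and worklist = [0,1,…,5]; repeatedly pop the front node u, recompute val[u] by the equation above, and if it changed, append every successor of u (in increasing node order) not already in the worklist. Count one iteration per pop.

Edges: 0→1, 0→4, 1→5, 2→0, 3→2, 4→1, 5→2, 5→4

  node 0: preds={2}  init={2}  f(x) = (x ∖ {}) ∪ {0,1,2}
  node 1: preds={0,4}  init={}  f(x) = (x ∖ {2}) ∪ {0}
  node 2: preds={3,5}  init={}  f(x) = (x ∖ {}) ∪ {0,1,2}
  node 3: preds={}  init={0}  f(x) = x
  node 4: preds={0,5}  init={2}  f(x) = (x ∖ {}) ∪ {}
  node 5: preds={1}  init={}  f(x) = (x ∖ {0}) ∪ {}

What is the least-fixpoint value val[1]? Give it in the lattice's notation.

Iteration log — 10 steps:
  step 1. node 0  ⊔preds={}  new={0,1,2}  old={2}  +wl: 
  step 2. node 1  ⊔preds={0,1,2}  new={0,1}  old={}  +wl: 
  step 3. node 2  ⊔preds={0}  new={0,1,2}  old={}  +wl: 0
  step 4. node 3  ⊔preds={}  new={0}  stable
  step 5. node 4  ⊔preds={0,1,2}  new={0,1,2}  old={2}  +wl: 1
  step 6. node 5  ⊔preds={0,1}  new={1}  old={}  +wl: 2,4
  step 7. node 0  ⊔preds={0,1,2}  new={0,1,2}  stable
  step 8. node 1  ⊔preds={0,1,2}  new={0,1}  stable
  step 9. node 2  ⊔preds={0,1}  new={0,1,2}  stable
  step 10. node 4  ⊔preds={0,1,2}  new={0,1,2}  stable

Least fixpoint reached:
  node 0: {0,1,2}
  node 1: {0,1}
  node 2: {0,1,2}
  node 3: {0}
  node 4: {0,1,2}
  node 5: {1}

{0,1}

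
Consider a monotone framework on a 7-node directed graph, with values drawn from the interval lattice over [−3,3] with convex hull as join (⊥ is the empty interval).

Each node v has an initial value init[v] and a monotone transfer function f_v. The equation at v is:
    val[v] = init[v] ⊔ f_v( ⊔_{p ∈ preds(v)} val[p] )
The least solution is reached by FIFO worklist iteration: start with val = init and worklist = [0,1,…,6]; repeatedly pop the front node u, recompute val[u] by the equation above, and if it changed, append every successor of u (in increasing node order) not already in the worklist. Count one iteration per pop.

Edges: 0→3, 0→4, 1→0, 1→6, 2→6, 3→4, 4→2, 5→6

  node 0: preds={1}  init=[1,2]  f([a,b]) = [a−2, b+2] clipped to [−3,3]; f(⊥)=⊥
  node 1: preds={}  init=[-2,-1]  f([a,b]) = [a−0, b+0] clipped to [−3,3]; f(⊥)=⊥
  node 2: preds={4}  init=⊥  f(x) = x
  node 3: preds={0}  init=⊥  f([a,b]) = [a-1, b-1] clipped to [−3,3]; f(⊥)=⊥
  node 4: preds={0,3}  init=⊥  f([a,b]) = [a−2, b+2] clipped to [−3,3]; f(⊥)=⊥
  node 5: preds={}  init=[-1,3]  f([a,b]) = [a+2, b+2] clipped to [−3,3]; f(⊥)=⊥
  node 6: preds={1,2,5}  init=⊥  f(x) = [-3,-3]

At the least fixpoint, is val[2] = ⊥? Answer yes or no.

no

Trace (9 dequeues):
  [1] u=0 | in [-2,-1] | out [-3,2] | prev [1,2] | push {}
  [2] u=1 | in ⊥ | out [-2,-1] | ==
  [3] u=2 | in ⊥ | out ⊥ | ==
  [4] u=3 | in [-3,2] | out [-3,1] | prev ⊥ | push {}
  [5] u=4 | in [-3,2] | out [-3,3] | prev ⊥ | push {2}
  [6] u=5 | in ⊥ | out [-1,3] | ==
  [7] u=6 | in [-2,3] | out [-3,-3] | prev ⊥ | push {}
  [8] u=2 | in [-3,3] | out [-3,3] | prev ⊥ | push {6}
  [9] u=6 | in [-3,3] | out [-3,-3] | ==

Converged values:
  [0] [-3,2]
  [1] [-2,-1]
  [2] [-3,3]
  [3] [-3,1]
  [4] [-3,3]
  [5] [-1,3]
  [6] [-3,-3]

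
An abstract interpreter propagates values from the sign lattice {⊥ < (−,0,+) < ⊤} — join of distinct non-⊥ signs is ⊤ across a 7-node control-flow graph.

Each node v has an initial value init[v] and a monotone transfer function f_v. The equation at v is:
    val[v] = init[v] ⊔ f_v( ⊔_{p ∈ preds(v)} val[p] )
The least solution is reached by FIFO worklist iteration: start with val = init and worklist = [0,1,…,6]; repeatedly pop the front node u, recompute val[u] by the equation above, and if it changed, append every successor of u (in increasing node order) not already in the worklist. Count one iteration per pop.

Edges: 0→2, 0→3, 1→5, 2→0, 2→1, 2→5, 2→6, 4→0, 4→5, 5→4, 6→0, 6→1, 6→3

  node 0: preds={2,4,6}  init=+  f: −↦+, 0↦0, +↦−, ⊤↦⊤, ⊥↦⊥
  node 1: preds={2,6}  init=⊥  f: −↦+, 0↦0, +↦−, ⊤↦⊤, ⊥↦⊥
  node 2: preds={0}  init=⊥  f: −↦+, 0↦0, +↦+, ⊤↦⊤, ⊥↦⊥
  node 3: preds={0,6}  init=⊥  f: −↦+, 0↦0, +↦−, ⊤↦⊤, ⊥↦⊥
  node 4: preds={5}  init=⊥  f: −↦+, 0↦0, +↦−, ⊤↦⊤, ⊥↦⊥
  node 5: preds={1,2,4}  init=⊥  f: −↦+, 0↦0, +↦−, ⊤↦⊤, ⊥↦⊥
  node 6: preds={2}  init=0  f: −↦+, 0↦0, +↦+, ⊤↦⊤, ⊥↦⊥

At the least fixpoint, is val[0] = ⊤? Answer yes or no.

yes

Trace (13 dequeues):
  [1] u=0 | in 0 | out ⊤ | prev + | push {}
  [2] u=1 | in 0 | out 0 | prev ⊥ | push {}
  [3] u=2 | in ⊤ | out ⊤ | prev ⊥ | push {0,1}
  [4] u=3 | in ⊤ | out ⊤ | prev ⊥ | push {}
  [5] u=4 | in ⊥ | out ⊥ | ==
  [6] u=5 | in ⊤ | out ⊤ | prev ⊥ | push {4}
  [7] u=6 | in ⊤ | out ⊤ | prev 0 | push {3}
  [8] u=0 | in ⊤ | out ⊤ | ==
  [9] u=1 | in ⊤ | out ⊤ | prev 0 | push {5}
  [10] u=4 | in ⊤ | out ⊤ | prev ⊥ | push {0}
  [11] u=3 | in ⊤ | out ⊤ | ==
  [12] u=5 | in ⊤ | out ⊤ | ==
  [13] u=0 | in ⊤ | out ⊤ | ==

Converged values:
  [0] ⊤
  [1] ⊤
  [2] ⊤
  [3] ⊤
  [4] ⊤
  [5] ⊤
  [6] ⊤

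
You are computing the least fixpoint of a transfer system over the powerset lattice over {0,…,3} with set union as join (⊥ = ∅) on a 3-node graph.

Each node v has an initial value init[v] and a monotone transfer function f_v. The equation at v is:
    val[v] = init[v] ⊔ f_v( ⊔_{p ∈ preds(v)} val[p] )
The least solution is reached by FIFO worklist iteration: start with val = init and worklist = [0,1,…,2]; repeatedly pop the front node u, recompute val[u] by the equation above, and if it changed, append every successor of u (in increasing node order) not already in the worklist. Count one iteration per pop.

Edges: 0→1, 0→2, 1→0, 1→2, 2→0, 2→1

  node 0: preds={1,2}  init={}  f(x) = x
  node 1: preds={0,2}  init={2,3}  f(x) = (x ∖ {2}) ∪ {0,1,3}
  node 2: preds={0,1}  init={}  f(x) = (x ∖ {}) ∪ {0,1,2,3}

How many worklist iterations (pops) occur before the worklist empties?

Trace (6 dequeues):
  [1] u=0 | in {2,3} | out {2,3} | prev {} | push {}
  [2] u=1 | in {2,3} | out {0,1,2,3} | prev {2,3} | push {0}
  [3] u=2 | in {0,1,2,3} | out {0,1,2,3} | prev {} | push {1}
  [4] u=0 | in {0,1,2,3} | out {0,1,2,3} | prev {2,3} | push {2}
  [5] u=1 | in {0,1,2,3} | out {0,1,2,3} | ==
  [6] u=2 | in {0,1,2,3} | out {0,1,2,3} | ==

Converged values:
  [0] {0,1,2,3}
  [1] {0,1,2,3}
  [2] {0,1,2,3}

6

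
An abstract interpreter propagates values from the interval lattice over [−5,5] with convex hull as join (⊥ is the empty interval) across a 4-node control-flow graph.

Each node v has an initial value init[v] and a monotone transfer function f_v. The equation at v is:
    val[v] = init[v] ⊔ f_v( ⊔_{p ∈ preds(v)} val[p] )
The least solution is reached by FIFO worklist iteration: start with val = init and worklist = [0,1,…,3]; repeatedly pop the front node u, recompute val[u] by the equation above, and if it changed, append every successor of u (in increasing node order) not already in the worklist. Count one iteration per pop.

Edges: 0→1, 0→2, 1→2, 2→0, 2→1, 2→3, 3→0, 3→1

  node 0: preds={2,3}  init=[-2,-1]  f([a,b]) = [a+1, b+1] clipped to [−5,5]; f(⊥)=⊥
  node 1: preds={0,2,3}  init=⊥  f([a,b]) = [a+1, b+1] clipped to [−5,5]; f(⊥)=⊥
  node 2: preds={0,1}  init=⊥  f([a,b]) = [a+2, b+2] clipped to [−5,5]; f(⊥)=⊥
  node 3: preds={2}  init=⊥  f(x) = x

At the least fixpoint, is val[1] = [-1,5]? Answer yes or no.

Worklist (13 pops):
  #1 pop 0: in=⊥ → [-2,-1] (no change)
  #2 pop 1: in=[-2,-1] → [-1,0] (was ⊥); enqueue []
  #3 pop 2: in=[-2,0] → [0,2] (was ⊥); enqueue [0,1]
  #4 pop 3: in=[0,2] → [0,2] (was ⊥); enqueue []
  #5 pop 0: in=[0,2] → [-2,3] (was [-2,-1]); enqueue [2]
  #6 pop 1: in=[-2,3] → [-1,4] (was [-1,0]); enqueue []
  #7 pop 2: in=[-2,4] → [0,5] (was [0,2]); enqueue [0,1,3]
  #8 pop 0: in=[0,5] → [-2,5] (was [-2,3]); enqueue [2]
  #9 pop 1: in=[-2,5] → [-1,5] (was [-1,4]); enqueue []
  #10 pop 3: in=[0,5] → [0,5] (was [0,2]); enqueue [0,1]
  #11 pop 2: in=[-2,5] → [0,5] (no change)
  #12 pop 0: in=[0,5] → [-2,5] (no change)
  #13 pop 1: in=[-2,5] → [-1,5] (no change)

Fixpoint:
  val[0] = [-2,5]
  val[1] = [-1,5]
  val[2] = [0,5]
  val[3] = [0,5]

yes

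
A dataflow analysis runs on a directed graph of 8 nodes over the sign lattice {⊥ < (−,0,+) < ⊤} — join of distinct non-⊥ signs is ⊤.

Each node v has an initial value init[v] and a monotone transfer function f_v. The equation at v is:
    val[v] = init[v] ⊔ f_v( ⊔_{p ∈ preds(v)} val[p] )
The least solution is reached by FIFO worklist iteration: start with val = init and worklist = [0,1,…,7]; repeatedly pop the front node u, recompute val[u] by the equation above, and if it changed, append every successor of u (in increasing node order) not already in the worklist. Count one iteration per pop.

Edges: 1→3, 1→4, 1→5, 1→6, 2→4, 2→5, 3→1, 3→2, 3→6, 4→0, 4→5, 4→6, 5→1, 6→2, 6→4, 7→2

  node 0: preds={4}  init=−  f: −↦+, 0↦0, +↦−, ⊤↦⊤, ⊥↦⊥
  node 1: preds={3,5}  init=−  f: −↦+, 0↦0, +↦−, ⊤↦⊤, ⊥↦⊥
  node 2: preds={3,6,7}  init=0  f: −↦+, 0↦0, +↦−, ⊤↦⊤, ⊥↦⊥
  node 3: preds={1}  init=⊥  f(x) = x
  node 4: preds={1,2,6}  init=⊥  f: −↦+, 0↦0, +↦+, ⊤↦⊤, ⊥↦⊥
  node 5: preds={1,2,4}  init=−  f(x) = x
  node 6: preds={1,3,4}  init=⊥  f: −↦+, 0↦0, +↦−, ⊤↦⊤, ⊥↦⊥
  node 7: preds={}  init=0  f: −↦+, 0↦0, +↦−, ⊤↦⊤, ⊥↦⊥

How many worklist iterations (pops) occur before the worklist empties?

13

Worklist (13 pops):
  #1 pop 0: in=⊥ → − (no change)
  #2 pop 1: in=− → ⊤ (was −); enqueue []
  #3 pop 2: in=0 → 0 (no change)
  #4 pop 3: in=⊤ → ⊤ (was ⊥); enqueue [1,2]
  #5 pop 4: in=⊤ → ⊤ (was ⊥); enqueue [0]
  #6 pop 5: in=⊤ → ⊤ (was −); enqueue []
  #7 pop 6: in=⊤ → ⊤ (was ⊥); enqueue [4]
  #8 pop 7: in=⊥ → 0 (no change)
  #9 pop 1: in=⊤ → ⊤ (no change)
  #10 pop 2: in=⊤ → ⊤ (was 0); enqueue [5]
  #11 pop 0: in=⊤ → ⊤ (was −); enqueue []
  #12 pop 4: in=⊤ → ⊤ (no change)
  #13 pop 5: in=⊤ → ⊤ (no change)

Fixpoint:
  val[0] = ⊤
  val[1] = ⊤
  val[2] = ⊤
  val[3] = ⊤
  val[4] = ⊤
  val[5] = ⊤
  val[6] = ⊤
  val[7] = 0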